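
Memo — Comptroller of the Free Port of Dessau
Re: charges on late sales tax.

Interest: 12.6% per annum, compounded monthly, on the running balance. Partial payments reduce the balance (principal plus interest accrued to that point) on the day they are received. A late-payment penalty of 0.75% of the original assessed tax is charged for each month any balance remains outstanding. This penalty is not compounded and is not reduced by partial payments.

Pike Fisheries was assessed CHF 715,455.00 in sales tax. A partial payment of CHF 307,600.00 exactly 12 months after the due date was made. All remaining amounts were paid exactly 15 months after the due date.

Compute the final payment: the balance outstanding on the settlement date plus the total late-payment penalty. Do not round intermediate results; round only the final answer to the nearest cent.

Monthly rate = 12.6% ÷ 12 = 1.05%
Balance at month 12: CHF 715,455.0000 × (1 + 0.0105)^12 = CHF 810,994.9265…
After CHF 307,600.00 payment: CHF 810,994.9265… − CHF 307,600.00 = CHF 503,394.9265…
Balance at month 15: CHF 503,394.9265… × (1 + 0.0105)^3 = CHF 519,418.9473…
Penalty: 15 × 0.75% × CHF 715,455.00 = CHF 80,488.69…
Final settlement = outstanding balance + penalty = CHF 519,418.9473… + CHF 80,488.69… = CHF 599,907.63

CHF 599,907.63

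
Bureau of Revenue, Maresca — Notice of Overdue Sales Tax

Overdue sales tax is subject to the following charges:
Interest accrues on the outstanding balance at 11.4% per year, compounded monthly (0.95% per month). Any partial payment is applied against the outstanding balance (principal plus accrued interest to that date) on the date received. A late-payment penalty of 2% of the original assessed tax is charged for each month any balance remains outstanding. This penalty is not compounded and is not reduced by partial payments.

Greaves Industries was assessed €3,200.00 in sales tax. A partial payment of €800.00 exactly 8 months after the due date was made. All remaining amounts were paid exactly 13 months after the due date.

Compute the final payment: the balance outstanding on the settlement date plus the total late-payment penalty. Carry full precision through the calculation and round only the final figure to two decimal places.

€3,611.80

Balance at month 8: €3,200.0000 × (1 + 0.0095)^8 = €3,451.4419…
After €800.00 payment: €3,451.4419… − €800.00 = €2,651.4419…
Balance at month 13: €2,651.4419… × (1 + 0.0095)^5 = €2,779.8011…
Penalty: 13 × 2% × €3,200.00 = €832.00
Final settlement = outstanding balance + penalty = €2,779.8011… + €832.00 = €3,611.80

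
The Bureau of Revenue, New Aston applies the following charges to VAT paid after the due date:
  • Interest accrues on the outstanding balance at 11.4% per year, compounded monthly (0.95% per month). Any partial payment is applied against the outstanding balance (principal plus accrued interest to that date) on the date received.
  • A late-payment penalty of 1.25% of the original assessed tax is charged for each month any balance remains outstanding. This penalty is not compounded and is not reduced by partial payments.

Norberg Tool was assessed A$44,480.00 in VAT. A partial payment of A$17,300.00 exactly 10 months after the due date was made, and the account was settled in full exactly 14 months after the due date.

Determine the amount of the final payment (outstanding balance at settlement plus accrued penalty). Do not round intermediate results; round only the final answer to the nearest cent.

Balance at month 10: A$44,480.0000 × (1 + 0.0095)^10 = A$48,890.8977…
After A$17,300.00 payment: A$48,890.8977… − A$17,300.00 = A$31,590.8977…
Balance at month 14: A$31,590.8977… × (1 + 0.0095)^4 = A$32,808.5669…
Penalty: 14 × 1.25% × A$44,480.00 = A$7,784.00
Final settlement = outstanding balance + penalty = A$32,808.5669… + A$7,784.00 = A$40,592.57

A$40,592.57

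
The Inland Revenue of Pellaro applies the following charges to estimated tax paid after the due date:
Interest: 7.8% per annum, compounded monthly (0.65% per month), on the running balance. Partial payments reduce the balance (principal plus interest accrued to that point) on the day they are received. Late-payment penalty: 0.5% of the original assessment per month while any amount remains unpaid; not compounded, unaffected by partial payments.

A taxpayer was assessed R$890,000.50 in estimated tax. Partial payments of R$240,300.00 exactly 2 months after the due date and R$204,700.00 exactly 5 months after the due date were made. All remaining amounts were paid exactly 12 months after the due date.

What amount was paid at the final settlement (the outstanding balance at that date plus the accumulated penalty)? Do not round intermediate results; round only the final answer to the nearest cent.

Balance at month 2: R$890,000.5000 × (1 + 0.0065)^2 = R$901,608.1090…
After R$240,300.00 payment: R$901,608.1090… − R$240,300.00 = R$661,308.1090…
Balance at month 5: R$661,308.1090… × (1 + 0.0065)^3 = R$674,287.6196…
After R$204,700.00 payment: R$674,287.6196… − R$204,700.00 = R$469,587.6196…
Balance at month 12: R$469,587.6196… × (1 + 0.0065)^7 = R$491,375.0409…
Penalty: 12 × 0.5% × R$890,000.50 = R$53,400.03
Final settlement = outstanding balance + penalty = R$491,375.0409… + R$53,400.03 = R$544,775.07

R$544,775.07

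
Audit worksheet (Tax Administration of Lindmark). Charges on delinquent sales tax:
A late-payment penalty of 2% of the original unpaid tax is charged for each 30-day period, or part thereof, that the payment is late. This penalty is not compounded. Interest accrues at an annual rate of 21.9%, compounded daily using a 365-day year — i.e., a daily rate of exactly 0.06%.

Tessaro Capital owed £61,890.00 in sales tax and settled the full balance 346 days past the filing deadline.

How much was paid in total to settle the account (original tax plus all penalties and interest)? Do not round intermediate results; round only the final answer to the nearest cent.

£91,018.17

Penalty periods: ⌈346/30⌉ = 12; penalty = 12 × 2% × £61,890.00 = £14,853.60
Interest: £61,890.00 × ((1 + 0.0006)^346 − 1) = £61,890.00 × 0.23064417… = £14,274.5675…
Total = £61,890.00 + £14,853.6000 + £14,274.5675… = £91,018.17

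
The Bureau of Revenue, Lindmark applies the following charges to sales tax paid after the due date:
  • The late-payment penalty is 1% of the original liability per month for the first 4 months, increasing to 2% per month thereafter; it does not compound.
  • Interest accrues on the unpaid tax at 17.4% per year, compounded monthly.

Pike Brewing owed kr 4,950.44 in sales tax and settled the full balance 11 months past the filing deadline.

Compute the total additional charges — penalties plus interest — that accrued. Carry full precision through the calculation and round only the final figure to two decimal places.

Penalty, months 1–4: 4 × 1% × kr 4,950.44 = kr 198.02…
Penalty, months 5–11: 7 × 2% × kr 4,950.44 = kr 693.06…
Interest (17.4%/yr ÷ 12 = 1.45%/month): kr 4,950.44 × ((1 + 0.0145)^11 − 1) = kr 849.4047…
Penalties + interest = kr 891.0792 + kr 849.4047… = kr 1,740.48

kr 1,740.48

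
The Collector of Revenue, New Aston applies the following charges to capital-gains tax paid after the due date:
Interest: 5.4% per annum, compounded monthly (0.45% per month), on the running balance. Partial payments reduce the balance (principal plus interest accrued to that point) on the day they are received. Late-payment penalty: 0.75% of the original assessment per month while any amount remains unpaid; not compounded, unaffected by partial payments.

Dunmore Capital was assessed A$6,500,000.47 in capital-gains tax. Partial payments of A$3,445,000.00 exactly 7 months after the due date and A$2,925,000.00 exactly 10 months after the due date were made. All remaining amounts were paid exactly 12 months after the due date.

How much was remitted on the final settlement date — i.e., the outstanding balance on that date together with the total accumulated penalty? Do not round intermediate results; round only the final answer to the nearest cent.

A$970,221.94

Balance at month 7: A$6,500,000.4700 × (1 + 0.0045)^7 = A$6,707,535.4345…
After A$3,445,000.00 payment: A$6,707,535.4345… − A$3,445,000.00 = A$3,262,535.4345…
Balance at month 10: A$3,262,535.4345… × (1 + 0.0045)^3 = A$3,306,778.1592…
After A$2,925,000.00 payment: A$3,306,778.1592… − A$2,925,000.00 = A$381,778.1592…
Balance at month 12: A$381,778.1592… × (1 + 0.0045)^2 = A$385,221.8936…
Penalty: 12 × 0.75% × A$6,500,000.47 = A$585,000.04…
Final settlement = outstanding balance + penalty = A$385,221.8936… + A$585,000.04… = A$970,221.94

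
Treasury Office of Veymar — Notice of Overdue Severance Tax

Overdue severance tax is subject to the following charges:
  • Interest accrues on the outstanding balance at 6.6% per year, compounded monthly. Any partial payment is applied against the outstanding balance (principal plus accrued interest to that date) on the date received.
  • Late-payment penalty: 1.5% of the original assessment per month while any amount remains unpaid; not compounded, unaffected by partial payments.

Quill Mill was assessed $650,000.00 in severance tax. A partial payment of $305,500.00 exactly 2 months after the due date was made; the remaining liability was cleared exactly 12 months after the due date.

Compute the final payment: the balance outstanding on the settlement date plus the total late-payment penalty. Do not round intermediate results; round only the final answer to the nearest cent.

$488,497.29

Monthly rate = 6.6% ÷ 12 = 0.55%
Balance at month 2: $650,000.0000 × (1 + 0.0055)^2 = $657,169.6625
After $305,500.00 payment: $657,169.6625 − $305,500.00 = $351,669.6625
Balance at month 12: $351,669.6625 × (1 + 0.0055)^10 = $371,497.2934…
Penalty: 12 × 1.5% × $650,000.00 = $117,000.00
Final settlement = outstanding balance + penalty = $371,497.2934… + $117,000.00 = $488,497.29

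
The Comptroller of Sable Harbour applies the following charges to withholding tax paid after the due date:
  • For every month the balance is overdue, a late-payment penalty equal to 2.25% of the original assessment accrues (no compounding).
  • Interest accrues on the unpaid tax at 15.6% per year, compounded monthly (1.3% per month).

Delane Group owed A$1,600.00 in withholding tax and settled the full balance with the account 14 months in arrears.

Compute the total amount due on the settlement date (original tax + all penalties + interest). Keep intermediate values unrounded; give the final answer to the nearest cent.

Late-payment penalty: 14 × 2.25% × A$1,600.00 = A$504.00
Interest: A$1,600.00 × ((1 + 0.013)^14 − 1) = A$1,600.00 × 0.1982081… = A$317.1329…
Total = A$1,600.00 + A$504.0000 + A$317.1329… = A$2,421.13

A$2,421.13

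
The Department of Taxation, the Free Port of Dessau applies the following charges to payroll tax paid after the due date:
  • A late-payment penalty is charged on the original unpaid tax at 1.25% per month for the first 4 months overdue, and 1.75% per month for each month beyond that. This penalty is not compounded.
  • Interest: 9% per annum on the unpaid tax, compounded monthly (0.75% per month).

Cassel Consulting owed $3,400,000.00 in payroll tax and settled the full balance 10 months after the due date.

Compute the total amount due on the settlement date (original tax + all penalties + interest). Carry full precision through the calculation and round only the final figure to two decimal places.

Penalty, months 1–4: 4 × 1.25% × $3,400,000.00 = $170,000.00
Penalty, months 5–10: 6 × 1.75% × $3,400,000.00 = $357,000.00
Interest: $3,400,000.00 × ((1 + 0.0075)^10 − 1) = $3,400,000.00 × 0.0775825… = $263,780.6546…
Total = $3,400,000.00 + $527,000.0000 + $263,780.6546… = $4,190,780.65

$4,190,780.65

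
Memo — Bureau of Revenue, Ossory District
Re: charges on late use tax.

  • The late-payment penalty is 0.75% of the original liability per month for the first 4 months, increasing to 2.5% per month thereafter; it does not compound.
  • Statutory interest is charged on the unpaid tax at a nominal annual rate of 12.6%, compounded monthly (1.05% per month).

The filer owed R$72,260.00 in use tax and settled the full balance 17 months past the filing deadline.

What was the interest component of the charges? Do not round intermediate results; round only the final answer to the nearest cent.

Interest: R$72,260.00 × ((1 + 0.0105)^17 − 1) = R$72,260.00 × 0.1943109… = R$14,040.9071…

R$14,040.91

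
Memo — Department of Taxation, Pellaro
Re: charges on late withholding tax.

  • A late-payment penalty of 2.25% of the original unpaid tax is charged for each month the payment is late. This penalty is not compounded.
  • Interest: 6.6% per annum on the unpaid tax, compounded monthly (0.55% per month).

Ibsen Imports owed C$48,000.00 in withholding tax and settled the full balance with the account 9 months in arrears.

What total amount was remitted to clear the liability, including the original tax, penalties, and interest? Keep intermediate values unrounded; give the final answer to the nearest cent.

Late-payment penalty: 9 × 2.25% × C$48,000.00 = C$9,720.00
Interest: C$48,000.00 × ((1 + 0.0055)^9 − 1) = C$48,000.00 × 0.0506031… = C$2,428.9484…
Total = C$48,000.00 + C$9,720.0000 + C$2,428.9484… = C$60,148.95

C$60,148.95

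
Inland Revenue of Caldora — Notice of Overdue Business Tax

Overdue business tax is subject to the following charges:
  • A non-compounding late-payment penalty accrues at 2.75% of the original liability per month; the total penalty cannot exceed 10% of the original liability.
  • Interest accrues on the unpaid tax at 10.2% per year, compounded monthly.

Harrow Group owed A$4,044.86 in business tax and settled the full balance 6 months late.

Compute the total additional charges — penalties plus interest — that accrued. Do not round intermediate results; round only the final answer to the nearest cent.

A$615.21

Penalty (uncapped): 6 × 2.75% × A$4,044.86 = A$667.40…; cap = 10% × A$4,044.86 = A$404.49… → penalty = A$404.49…
Interest (10.2%/yr ÷ 12 = 0.85%/month): A$4,044.86 × ((1 + 0.0085)^6 − 1) = A$210.7215…
Penalties + interest = A$404.4860 + A$210.7215… = A$615.21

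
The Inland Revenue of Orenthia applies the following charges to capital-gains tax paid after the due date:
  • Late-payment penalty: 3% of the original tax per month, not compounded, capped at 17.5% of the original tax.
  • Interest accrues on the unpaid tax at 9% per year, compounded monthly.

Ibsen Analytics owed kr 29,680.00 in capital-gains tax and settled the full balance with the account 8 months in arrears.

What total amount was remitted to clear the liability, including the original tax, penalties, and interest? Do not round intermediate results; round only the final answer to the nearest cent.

kr 36,702.25

Penalty (uncapped): 8 × 3% × kr 29,680.00 = kr 7,123.20; cap = 17.5% × kr 29,680.00 = kr 5,194.00 → penalty = kr 5,194.00
Interest (9%/yr ÷ 12 = 0.75%/month): kr 29,680.00 × ((1 + 0.0075)^8 − 1) = kr 1,828.2538…
Total = kr 29,680.00 + kr 5,194.0000 + kr 1,828.2538… = kr 36,702.25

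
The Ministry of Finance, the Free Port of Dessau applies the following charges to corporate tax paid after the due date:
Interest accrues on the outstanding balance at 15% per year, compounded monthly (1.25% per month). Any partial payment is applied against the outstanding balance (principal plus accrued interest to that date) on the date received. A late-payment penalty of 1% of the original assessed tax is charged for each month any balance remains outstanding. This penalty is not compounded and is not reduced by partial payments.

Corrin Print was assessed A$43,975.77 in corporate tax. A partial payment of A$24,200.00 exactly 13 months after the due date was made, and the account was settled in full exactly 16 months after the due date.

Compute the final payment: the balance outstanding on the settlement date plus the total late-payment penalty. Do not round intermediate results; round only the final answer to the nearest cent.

A$35,562.81

Balance at month 13: A$43,975.7700 × (1 + 0.0125)^13 = A$51,683.1371…
After A$24,200.00 payment: A$51,683.1371… − A$24,200.00 = A$27,483.1371…
Balance at month 16: A$27,483.1371… × (1 + 0.0125)^3 = A$28,526.6912…
Penalty: 16 × 1% × A$43,975.77 = A$7,036.12…
Final settlement = outstanding balance + penalty = A$28,526.6912… + A$7,036.12… = A$35,562.81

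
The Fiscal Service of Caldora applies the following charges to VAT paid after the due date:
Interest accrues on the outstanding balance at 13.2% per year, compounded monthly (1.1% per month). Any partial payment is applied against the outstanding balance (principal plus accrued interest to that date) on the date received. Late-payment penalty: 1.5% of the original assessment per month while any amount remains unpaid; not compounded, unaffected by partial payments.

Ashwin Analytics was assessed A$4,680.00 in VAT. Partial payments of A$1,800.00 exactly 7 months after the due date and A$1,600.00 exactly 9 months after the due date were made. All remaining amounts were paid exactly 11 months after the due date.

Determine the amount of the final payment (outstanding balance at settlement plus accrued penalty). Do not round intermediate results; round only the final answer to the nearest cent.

A$2,534.77

Balance at month 7: A$4,680.0000 × (1 + 0.011)^7 = A$5,052.4723…
After A$1,800.00 payment: A$5,052.4723… − A$1,800.00 = A$3,252.4723…
Balance at month 9: A$3,252.4723… × (1 + 0.011)^2 = A$3,324.4203…
After A$1,600.00 payment: A$3,324.4203… − A$1,600.00 = A$1,724.4203…
Balance at month 11: A$1,724.4203… × (1 + 0.011)^2 = A$1,762.5662…
Penalty: 11 × 1.5% × A$4,680.00 = A$772.20
Final settlement = outstanding balance + penalty = A$1,762.5662… + A$772.20 = A$2,534.77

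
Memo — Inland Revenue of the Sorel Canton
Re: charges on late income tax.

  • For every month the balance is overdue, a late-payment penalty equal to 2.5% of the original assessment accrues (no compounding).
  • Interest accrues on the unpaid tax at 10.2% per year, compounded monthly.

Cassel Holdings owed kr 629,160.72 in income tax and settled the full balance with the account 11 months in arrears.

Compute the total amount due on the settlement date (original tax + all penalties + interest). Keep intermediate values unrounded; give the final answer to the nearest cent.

kr 863,571.42

Late-payment penalty = 2.5% × kr 629,160.72 × 11 mo = kr 173,019.20…
Interest (10.2%/yr ÷ 12 = 0.85%/month): kr 629,160.72 × ((1 + 0.0085)^11 − 1) = kr 61,391.5048…
Total = kr 629,160.72 + kr 173,019.1980 + kr 61,391.5048… = kr 863,571.42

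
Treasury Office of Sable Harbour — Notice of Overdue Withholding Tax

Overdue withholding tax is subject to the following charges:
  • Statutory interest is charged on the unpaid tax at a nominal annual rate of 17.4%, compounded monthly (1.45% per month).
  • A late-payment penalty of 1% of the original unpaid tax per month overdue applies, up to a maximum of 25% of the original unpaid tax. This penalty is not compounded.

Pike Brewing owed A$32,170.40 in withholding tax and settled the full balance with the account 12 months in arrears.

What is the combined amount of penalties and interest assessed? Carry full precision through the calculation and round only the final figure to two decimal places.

A$9,926.81

Penalty: 12 × 1% × A$32,170.40 = A$3,860.45… (below the 25% cap of A$8,042.60)
Interest: A$32,170.40 × ((1 + 0.0145)^12 − 1) = A$32,170.40 × 0.1885696… = A$6,066.3593…
Penalties + interest = A$3,860.4480 + A$6,066.3593… = A$9,926.81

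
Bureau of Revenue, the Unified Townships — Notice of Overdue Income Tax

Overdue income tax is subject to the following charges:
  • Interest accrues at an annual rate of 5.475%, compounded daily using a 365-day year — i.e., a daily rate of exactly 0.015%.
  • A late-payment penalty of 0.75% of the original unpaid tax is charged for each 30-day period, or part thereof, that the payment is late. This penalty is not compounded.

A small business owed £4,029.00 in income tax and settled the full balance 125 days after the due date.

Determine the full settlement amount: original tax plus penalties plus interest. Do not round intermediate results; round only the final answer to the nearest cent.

Penalty periods: ⌈125/30⌉ = 5; penalty = 5 × 0.75% × £4,029.00 = £151.09…
Interest: £4,029.00 × ((1 + 0.00015)^125 − 1) = £4,029.00 × 0.01892545… = £76.2506…
Total = £4,029.00 + £151.0875 + £76.2506… = £4,256.34

£4,256.34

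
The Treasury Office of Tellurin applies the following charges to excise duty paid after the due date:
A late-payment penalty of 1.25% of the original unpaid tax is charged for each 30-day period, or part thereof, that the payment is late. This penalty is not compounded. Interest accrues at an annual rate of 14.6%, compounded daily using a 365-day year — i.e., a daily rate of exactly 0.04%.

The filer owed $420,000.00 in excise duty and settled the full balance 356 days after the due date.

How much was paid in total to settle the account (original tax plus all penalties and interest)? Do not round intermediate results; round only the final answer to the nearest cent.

$547,262.08

Penalty periods: ⌈356/30⌉ = 12; penalty = 12 × 1.25% × $420,000.00 = $63,000.00
Interest: $420,000.00 × ((1 + 0.0004)^356 − 1) = $420,000.00 × 0.15300494… = $64,262.0757…
Total = $420,000.00 + $63,000.0000 + $64,262.0757… = $547,262.08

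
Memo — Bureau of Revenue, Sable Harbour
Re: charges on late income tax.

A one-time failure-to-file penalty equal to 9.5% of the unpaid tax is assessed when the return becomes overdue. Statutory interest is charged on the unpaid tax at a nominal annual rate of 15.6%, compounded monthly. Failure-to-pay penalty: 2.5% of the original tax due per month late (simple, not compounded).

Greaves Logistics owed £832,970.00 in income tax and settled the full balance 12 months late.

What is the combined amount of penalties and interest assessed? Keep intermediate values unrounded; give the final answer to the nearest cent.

Failure-to-file penalty: 9.5% × £832,970.00 = £79,132.15
Failure-to-pay penalty: 12 × 2.5% × £832,970.00 = £249,891.00
Interest (15.6%/yr ÷ 12 = 1.3%/month): £832,970.00 × ((1 + 0.013)^12 − 1) = £139,648.9001…
Penalties + interest = £329,023.1500 + £139,648.9001… = £468,672.05

£468,672.05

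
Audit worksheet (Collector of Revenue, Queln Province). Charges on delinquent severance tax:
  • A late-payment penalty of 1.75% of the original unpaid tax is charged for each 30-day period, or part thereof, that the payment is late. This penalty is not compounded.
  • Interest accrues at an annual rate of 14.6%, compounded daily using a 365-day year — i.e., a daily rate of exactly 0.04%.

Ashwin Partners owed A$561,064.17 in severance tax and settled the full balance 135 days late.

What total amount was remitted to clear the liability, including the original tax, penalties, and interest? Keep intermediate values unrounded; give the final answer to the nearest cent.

A$641,281.31

Penalty periods: ⌈135/30⌉ = 5; penalty = 5 × 1.75% × A$561,064.17 = A$49,093.11…
Interest: A$561,064.17 × ((1 + 0.0004)^135 − 1) = A$561,064.17 × 0.05547321… = A$31,124.0283…
Total = A$561,064.17 + A$49,093.1149… + A$31,124.0283… = A$641,281.31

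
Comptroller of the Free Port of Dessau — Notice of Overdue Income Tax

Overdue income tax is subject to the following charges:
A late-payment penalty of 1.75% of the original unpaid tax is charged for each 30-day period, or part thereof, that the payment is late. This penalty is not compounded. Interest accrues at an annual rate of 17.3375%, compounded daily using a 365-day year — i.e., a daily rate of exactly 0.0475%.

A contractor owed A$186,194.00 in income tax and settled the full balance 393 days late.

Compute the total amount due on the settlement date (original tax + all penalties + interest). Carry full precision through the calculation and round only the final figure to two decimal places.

Penalty periods: ⌈393/30⌉ = 14; penalty = 14 × 1.75% × A$186,194.00 = A$45,617.53
Interest: A$186,194.00 × ((1 + 0.000475)^393 − 1) = A$186,194.00 × 0.20518210… = A$38,203.6766…
Total = A$186,194.00 + A$45,617.5300 + A$38,203.6766… = A$270,015.21

A$270,015.21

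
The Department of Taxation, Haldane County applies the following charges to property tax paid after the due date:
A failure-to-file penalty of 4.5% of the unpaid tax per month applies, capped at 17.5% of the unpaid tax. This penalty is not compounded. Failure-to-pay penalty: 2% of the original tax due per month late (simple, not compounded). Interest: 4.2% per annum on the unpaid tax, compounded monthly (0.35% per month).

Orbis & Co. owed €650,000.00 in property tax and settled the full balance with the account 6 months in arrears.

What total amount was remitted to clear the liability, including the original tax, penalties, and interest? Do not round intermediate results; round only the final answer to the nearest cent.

Failure-to-file: 6 × 4.5% × €650,000.00 = €175,500.00, capped at 17.5% × €650,000.00 = €113,750.00
Failure-to-pay penalty: 6 × 2% × €650,000.00 = €78,000.00
Interest: €650,000.00 × ((1 + 0.0035)^6 − 1) = €650,000.00 × 0.0211846… = €13,769.9963…
Total = €650,000.00 + €191,750.0000 + €13,769.9963… = €855,520.00

€855,520.00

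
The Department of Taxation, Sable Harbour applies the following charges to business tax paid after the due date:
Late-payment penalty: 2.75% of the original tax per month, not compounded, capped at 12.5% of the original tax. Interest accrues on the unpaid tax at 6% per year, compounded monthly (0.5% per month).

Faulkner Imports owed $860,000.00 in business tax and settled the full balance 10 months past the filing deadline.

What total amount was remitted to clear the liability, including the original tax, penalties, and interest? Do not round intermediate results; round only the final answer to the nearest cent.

Penalty (uncapped): 10 × 2.75% × $860,000.00 = $236,500.00; cap = 12.5% × $860,000.00 = $107,500.00 → penalty = $107,500.00
Interest: $860,000.00 × ((1 + 0.005)^10 − 1) = $860,000.00 × 0.0511401… = $43,980.5136…
Total = $860,000.00 + $107,500.0000 + $43,980.5136… = $1,011,480.51

$1,011,480.51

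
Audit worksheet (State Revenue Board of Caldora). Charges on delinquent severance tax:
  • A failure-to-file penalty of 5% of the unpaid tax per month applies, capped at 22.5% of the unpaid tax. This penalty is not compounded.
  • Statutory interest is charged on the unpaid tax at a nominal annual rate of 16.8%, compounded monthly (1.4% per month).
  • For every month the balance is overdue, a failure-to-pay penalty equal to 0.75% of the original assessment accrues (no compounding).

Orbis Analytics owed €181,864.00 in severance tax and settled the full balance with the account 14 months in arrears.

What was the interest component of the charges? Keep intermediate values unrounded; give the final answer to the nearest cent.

Interest: €181,864.00 × ((1 + 0.014)^14 − 1) = €181,864.00 × 0.2148744… = €39,077.9124…

€39,077.91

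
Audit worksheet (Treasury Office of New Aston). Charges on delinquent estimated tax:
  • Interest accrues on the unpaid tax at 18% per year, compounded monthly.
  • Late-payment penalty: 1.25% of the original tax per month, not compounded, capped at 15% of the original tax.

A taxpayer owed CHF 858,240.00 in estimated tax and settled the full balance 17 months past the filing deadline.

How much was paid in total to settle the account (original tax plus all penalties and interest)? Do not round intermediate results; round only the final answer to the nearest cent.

CHF 1,234,166.57

Penalty (uncapped): 17 × 1.25% × CHF 858,240.00 = CHF 182,376.00; cap = 15% × CHF 858,240.00 = CHF 128,736.00 → penalty = CHF 128,736.00
Interest (18%/yr ÷ 12 = 1.5%/month): CHF 858,240.00 × ((1 + 0.015)^17 − 1) = CHF 247,190.5688…
Total = CHF 858,240.00 + CHF 128,736.0000 + CHF 247,190.5688… = CHF 1,234,166.57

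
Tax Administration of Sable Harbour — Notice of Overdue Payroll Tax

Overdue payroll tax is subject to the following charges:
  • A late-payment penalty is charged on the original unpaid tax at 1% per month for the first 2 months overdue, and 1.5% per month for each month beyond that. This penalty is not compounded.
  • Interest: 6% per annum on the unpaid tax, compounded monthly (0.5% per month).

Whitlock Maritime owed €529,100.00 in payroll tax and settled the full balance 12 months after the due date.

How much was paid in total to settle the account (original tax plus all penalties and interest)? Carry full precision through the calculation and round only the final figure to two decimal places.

Penalty, months 1–2: 2 × 1% × €529,100.00 = €10,582.00
Penalty, months 3–12: 10 × 1.5% × €529,100.00 = €79,365.00
Interest: €529,100.00 × ((1 + 0.005)^12 − 1) = €529,100.00 × 0.0616778… = €32,633.7303…
Total = €529,100.00 + €89,947.0000 + €32,633.7303… = €651,680.73

€651,680.73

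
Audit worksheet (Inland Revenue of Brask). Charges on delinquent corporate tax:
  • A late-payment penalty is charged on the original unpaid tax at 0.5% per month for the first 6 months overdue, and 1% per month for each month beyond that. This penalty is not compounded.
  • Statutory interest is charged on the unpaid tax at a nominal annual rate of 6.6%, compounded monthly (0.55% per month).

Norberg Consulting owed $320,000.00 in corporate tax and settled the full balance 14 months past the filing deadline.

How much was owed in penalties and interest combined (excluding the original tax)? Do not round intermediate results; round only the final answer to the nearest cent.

Penalty, months 1–6: 6 × 0.5% × $320,000.00 = $9,600.00
Penalty, months 7–14: 8 × 1% × $320,000.00 = $25,600.00
Interest: $320,000.00 × ((1 + 0.0055)^14 − 1) = $320,000.00 × 0.0798142… = $25,540.5557…
Penalties + interest = $35,200.0000 + $25,540.5557… = $60,740.56

$60,740.56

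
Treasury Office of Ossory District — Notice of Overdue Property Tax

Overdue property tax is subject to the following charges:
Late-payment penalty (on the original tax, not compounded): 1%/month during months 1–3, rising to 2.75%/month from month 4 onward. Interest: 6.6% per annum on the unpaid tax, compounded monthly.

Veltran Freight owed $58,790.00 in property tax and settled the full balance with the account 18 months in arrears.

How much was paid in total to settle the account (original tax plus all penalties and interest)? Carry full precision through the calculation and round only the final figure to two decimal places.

$90,905.03

Penalty, months 1–3: 3 × 1% × $58,790.00 = $1,763.70
Penalty, months 4–18: 15 × 2.75% × $58,790.00 = $24,250.88…
Interest (6.6%/yr ÷ 12 = 0.55%/month): $58,790.00 × ((1 + 0.0055)^18 − 1) = $6,100.4534…
Total = $58,790.00 + $26,014.5750 + $6,100.4534… = $90,905.03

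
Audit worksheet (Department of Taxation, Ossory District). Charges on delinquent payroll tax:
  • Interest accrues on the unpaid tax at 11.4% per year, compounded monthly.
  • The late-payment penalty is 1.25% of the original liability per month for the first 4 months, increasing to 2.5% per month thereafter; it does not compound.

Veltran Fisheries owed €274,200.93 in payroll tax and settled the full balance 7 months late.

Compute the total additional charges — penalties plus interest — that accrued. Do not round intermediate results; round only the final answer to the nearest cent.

Penalty, months 1–4: 4 × 1.25% × €274,200.93 = €13,710.05…
Penalty, months 5–7: 3 × 2.5% × €274,200.93 = €20,565.07…
Interest (11.4%/yr ÷ 12 = 0.95%/month): €274,200.93 × ((1 + 0.0095)^7 − 1) = €18,762.3480…
Penalties + interest = €34,275.1163… + €18,762.3480… = €53,037.46

€53,037.46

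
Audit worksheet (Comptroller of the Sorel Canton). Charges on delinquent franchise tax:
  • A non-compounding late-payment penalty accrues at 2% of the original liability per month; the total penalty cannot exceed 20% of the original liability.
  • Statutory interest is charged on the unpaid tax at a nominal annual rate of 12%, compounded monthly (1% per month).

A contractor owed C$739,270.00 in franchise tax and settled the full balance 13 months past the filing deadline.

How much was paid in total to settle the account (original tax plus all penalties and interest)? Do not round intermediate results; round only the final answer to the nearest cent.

C$989,212.22

Penalty (uncapped): 13 × 2% × C$739,270.00 = C$192,210.20; cap = 20% × C$739,270.00 = C$147,854.00 → penalty = C$147,854.00
Interest: C$739,270.00 × ((1 + 0.01)^13 − 1) = C$739,270.00 × 0.1380933… = C$102,088.2194…
Total = C$739,270.00 + C$147,854.0000 + C$102,088.2194… = C$989,212.22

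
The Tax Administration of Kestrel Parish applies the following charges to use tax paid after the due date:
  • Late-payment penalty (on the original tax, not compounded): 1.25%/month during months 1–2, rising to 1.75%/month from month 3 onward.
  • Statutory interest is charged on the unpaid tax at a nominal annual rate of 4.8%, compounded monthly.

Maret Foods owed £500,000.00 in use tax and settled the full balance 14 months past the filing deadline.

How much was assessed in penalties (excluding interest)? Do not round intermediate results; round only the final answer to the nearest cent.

£117,500.00

Penalty, months 1–2: 2 × 1.25% × £500,000.00 = £12,500.00
Penalty, months 3–14: 12 × 1.75% × £500,000.00 = £105,000.00
Total penalty = £12,500.00 + £105,000.00 = £117,500.00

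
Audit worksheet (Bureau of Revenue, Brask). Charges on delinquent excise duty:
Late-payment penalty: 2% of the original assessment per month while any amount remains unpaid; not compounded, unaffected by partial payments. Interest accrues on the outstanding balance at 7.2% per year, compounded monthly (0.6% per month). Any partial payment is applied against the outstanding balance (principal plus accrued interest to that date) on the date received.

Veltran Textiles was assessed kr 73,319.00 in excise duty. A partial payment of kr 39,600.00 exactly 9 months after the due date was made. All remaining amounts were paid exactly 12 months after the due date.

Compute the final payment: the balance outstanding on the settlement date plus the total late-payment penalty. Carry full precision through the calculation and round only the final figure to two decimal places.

kr 56,055.18

Balance at month 9: kr 73,319.0000 × (1 + 0.006)^9 = kr 77,374.5898…
After kr 39,600.00 payment: kr 77,374.5898… − kr 39,600.00 = kr 37,774.5898…
Balance at month 12: kr 37,774.5898… × (1 + 0.006)^3 = kr 38,458.6202…
Penalty: 12 × 2% × kr 73,319.00 = kr 17,596.56
Final settlement = outstanding balance + penalty = kr 38,458.6202… + kr 17,596.56 = kr 56,055.18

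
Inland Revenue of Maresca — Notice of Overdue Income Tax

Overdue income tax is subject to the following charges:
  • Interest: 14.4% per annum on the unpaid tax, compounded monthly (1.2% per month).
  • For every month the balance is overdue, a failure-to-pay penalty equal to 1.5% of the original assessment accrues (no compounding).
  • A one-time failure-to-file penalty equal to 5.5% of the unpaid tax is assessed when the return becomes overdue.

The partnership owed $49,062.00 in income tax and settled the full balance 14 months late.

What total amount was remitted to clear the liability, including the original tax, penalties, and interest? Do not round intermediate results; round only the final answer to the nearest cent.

$70,980.66

Failure-to-file penalty: 5.5% × $49,062.00 = $2,698.41
Failure-to-pay penalty: 14 × 1.5% × $49,062.00 = $10,303.02
Interest: $49,062.00 × ((1 + 0.012)^14 − 1) = $49,062.00 × 0.1817543… = $8,917.2273…
Total = $49,062.00 + $13,001.4300 + $8,917.2273… = $70,980.66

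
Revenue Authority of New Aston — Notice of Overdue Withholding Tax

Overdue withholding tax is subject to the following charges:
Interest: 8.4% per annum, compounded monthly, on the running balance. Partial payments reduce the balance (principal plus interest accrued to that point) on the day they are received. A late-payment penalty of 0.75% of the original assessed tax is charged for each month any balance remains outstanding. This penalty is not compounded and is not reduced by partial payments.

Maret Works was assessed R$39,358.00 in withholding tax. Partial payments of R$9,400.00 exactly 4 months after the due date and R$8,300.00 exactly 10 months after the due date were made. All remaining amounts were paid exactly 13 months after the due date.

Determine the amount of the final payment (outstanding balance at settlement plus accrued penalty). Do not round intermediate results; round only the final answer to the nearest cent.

Monthly rate = 8.4% ÷ 12 = 0.7%
Balance at month 4: R$39,358.0000 × (1 + 0.007)^4 = R$40,471.6493…
After R$9,400.00 payment: R$40,471.6493… − R$9,400.00 = R$31,071.6493…
Balance at month 10: R$31,071.6493… × (1 + 0.007)^6 = R$32,399.7106…
After R$8,300.00 payment: R$32,399.7106… − R$8,300.00 = R$24,099.7106…
Balance at month 13: R$24,099.7106… × (1 + 0.007)^3 = R$24,609.3554…
Penalty: 13 × 0.75% × R$39,358.00 = R$3,837.41…
Final settlement = outstanding balance + penalty = R$24,609.3554… + R$3,837.41… = R$28,446.76

R$28,446.76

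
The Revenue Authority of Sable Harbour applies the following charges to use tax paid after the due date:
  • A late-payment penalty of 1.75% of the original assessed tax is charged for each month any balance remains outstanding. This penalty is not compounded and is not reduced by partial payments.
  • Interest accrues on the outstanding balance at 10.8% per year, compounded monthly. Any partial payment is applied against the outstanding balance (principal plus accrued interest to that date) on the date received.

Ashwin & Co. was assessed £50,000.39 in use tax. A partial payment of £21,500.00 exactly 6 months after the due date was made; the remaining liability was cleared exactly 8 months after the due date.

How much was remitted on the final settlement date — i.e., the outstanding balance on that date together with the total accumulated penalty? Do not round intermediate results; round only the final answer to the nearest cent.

Monthly rate = 10.8% ÷ 12 = 0.9%
Balance at month 6: £50,000.3900 × (1 + 0.009)^6 = £52,761.8955…
After £21,500.00 payment: £52,761.8955… − £21,500.00 = £31,261.8955…
Balance at month 8: £31,261.8955… × (1 + 0.009)^2 = £31,827.1418…
Penalty: 8 × 1.75% × £50,000.39 = £7,000.05…
Final settlement = outstanding balance + penalty = £31,827.1418… + £7,000.05… = £38,827.20

£38,827.20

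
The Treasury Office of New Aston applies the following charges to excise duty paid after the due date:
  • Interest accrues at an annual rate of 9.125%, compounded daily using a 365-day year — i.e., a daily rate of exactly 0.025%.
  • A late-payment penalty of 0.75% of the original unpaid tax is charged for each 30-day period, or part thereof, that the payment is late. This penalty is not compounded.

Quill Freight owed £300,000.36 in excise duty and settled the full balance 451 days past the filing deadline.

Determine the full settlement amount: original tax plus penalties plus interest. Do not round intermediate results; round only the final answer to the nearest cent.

£371,801.33

Penalty periods: ⌈451/30⌉ = 16; penalty = 16 × 0.75% × £300,000.36 = £36,000.04…
Interest: £300,000.36 × ((1 + 0.00025)^451 − 1) = £300,000.36 × 0.11933629… = £35,800.9290…
Total = £300,000.36 + £36,000.0432 + £35,800.9290… = £371,801.33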